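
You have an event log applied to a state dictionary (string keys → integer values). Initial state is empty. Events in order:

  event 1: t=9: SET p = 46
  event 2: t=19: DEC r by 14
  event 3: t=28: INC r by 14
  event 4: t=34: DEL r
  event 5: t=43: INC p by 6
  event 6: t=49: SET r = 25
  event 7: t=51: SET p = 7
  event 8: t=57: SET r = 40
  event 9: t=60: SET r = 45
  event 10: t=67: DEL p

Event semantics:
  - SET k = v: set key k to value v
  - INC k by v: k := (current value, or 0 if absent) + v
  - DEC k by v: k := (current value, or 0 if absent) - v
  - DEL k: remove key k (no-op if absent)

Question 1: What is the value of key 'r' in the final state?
Answer: 45

Derivation:
Track key 'r' through all 10 events:
  event 1 (t=9: SET p = 46): r unchanged
  event 2 (t=19: DEC r by 14): r (absent) -> -14
  event 3 (t=28: INC r by 14): r -14 -> 0
  event 4 (t=34: DEL r): r 0 -> (absent)
  event 5 (t=43: INC p by 6): r unchanged
  event 6 (t=49: SET r = 25): r (absent) -> 25
  event 7 (t=51: SET p = 7): r unchanged
  event 8 (t=57: SET r = 40): r 25 -> 40
  event 9 (t=60: SET r = 45): r 40 -> 45
  event 10 (t=67: DEL p): r unchanged
Final: r = 45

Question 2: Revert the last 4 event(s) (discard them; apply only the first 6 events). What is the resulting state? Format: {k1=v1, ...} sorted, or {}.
Keep first 6 events (discard last 4):
  after event 1 (t=9: SET p = 46): {p=46}
  after event 2 (t=19: DEC r by 14): {p=46, r=-14}
  after event 3 (t=28: INC r by 14): {p=46, r=0}
  after event 4 (t=34: DEL r): {p=46}
  after event 5 (t=43: INC p by 6): {p=52}
  after event 6 (t=49: SET r = 25): {p=52, r=25}

Answer: {p=52, r=25}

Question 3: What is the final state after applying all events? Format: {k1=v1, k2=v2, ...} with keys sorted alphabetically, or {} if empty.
Answer: {r=45}

Derivation:
  after event 1 (t=9: SET p = 46): {p=46}
  after event 2 (t=19: DEC r by 14): {p=46, r=-14}
  after event 3 (t=28: INC r by 14): {p=46, r=0}
  after event 4 (t=34: DEL r): {p=46}
  after event 5 (t=43: INC p by 6): {p=52}
  after event 6 (t=49: SET r = 25): {p=52, r=25}
  after event 7 (t=51: SET p = 7): {p=7, r=25}
  after event 8 (t=57: SET r = 40): {p=7, r=40}
  after event 9 (t=60: SET r = 45): {p=7, r=45}
  after event 10 (t=67: DEL p): {r=45}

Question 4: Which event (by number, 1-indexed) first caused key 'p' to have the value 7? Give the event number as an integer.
Looking for first event where p becomes 7:
  event 1: p = 46
  event 2: p = 46
  event 3: p = 46
  event 4: p = 46
  event 5: p = 52
  event 6: p = 52
  event 7: p 52 -> 7  <-- first match

Answer: 7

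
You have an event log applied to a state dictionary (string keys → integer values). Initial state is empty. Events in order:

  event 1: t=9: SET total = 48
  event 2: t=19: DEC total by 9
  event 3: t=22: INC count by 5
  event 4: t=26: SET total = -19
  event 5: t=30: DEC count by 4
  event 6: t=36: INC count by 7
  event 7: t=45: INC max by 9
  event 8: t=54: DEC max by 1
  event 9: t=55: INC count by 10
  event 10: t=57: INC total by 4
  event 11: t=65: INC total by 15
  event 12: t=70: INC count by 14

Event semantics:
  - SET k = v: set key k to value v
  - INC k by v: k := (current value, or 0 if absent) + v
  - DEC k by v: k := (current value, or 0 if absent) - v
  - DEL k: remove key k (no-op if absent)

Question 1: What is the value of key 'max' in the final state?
Answer: 8

Derivation:
Track key 'max' through all 12 events:
  event 1 (t=9: SET total = 48): max unchanged
  event 2 (t=19: DEC total by 9): max unchanged
  event 3 (t=22: INC count by 5): max unchanged
  event 4 (t=26: SET total = -19): max unchanged
  event 5 (t=30: DEC count by 4): max unchanged
  event 6 (t=36: INC count by 7): max unchanged
  event 7 (t=45: INC max by 9): max (absent) -> 9
  event 8 (t=54: DEC max by 1): max 9 -> 8
  event 9 (t=55: INC count by 10): max unchanged
  event 10 (t=57: INC total by 4): max unchanged
  event 11 (t=65: INC total by 15): max unchanged
  event 12 (t=70: INC count by 14): max unchanged
Final: max = 8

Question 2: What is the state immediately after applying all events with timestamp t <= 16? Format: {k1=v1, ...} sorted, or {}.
Answer: {total=48}

Derivation:
Apply events with t <= 16 (1 events):
  after event 1 (t=9: SET total = 48): {total=48}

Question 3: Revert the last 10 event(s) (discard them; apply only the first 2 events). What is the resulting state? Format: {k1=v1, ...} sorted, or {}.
Keep first 2 events (discard last 10):
  after event 1 (t=9: SET total = 48): {total=48}
  after event 2 (t=19: DEC total by 9): {total=39}

Answer: {total=39}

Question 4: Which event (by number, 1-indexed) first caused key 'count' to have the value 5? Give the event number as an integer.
Answer: 3

Derivation:
Looking for first event where count becomes 5:
  event 3: count (absent) -> 5  <-- first match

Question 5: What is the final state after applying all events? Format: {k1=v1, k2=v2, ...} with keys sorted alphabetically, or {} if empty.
Answer: {count=32, max=8, total=0}

Derivation:
  after event 1 (t=9: SET total = 48): {total=48}
  after event 2 (t=19: DEC total by 9): {total=39}
  after event 3 (t=22: INC count by 5): {count=5, total=39}
  after event 4 (t=26: SET total = -19): {count=5, total=-19}
  after event 5 (t=30: DEC count by 4): {count=1, total=-19}
  after event 6 (t=36: INC count by 7): {count=8, total=-19}
  after event 7 (t=45: INC max by 9): {count=8, max=9, total=-19}
  after event 8 (t=54: DEC max by 1): {count=8, max=8, total=-19}
  after event 9 (t=55: INC count by 10): {count=18, max=8, total=-19}
  after event 10 (t=57: INC total by 4): {count=18, max=8, total=-15}
  after event 11 (t=65: INC total by 15): {count=18, max=8, total=0}
  after event 12 (t=70: INC count by 14): {count=32, max=8, total=0}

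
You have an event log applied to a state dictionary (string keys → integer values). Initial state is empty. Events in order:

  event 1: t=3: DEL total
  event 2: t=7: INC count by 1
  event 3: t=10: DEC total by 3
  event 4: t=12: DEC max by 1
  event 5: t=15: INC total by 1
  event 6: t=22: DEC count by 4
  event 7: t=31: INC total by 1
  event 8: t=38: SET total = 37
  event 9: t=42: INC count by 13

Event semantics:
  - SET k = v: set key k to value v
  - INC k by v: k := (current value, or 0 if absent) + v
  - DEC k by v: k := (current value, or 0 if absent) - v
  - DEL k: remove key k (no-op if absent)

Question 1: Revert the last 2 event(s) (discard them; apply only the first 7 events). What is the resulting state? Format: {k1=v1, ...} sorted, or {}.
Answer: {count=-3, max=-1, total=-1}

Derivation:
Keep first 7 events (discard last 2):
  after event 1 (t=3: DEL total): {}
  after event 2 (t=7: INC count by 1): {count=1}
  after event 3 (t=10: DEC total by 3): {count=1, total=-3}
  after event 4 (t=12: DEC max by 1): {count=1, max=-1, total=-3}
  after event 5 (t=15: INC total by 1): {count=1, max=-1, total=-2}
  after event 6 (t=22: DEC count by 4): {count=-3, max=-1, total=-2}
  after event 7 (t=31: INC total by 1): {count=-3, max=-1, total=-1}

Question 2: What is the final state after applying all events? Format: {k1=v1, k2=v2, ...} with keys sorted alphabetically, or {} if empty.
Answer: {count=10, max=-1, total=37}

Derivation:
  after event 1 (t=3: DEL total): {}
  after event 2 (t=7: INC count by 1): {count=1}
  after event 3 (t=10: DEC total by 3): {count=1, total=-3}
  after event 4 (t=12: DEC max by 1): {count=1, max=-1, total=-3}
  after event 5 (t=15: INC total by 1): {count=1, max=-1, total=-2}
  after event 6 (t=22: DEC count by 4): {count=-3, max=-1, total=-2}
  after event 7 (t=31: INC total by 1): {count=-3, max=-1, total=-1}
  after event 8 (t=38: SET total = 37): {count=-3, max=-1, total=37}
  after event 9 (t=42: INC count by 13): {count=10, max=-1, total=37}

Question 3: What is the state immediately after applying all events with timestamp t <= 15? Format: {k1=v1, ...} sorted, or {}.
Apply events with t <= 15 (5 events):
  after event 1 (t=3: DEL total): {}
  after event 2 (t=7: INC count by 1): {count=1}
  after event 3 (t=10: DEC total by 3): {count=1, total=-3}
  after event 4 (t=12: DEC max by 1): {count=1, max=-1, total=-3}
  after event 5 (t=15: INC total by 1): {count=1, max=-1, total=-2}

Answer: {count=1, max=-1, total=-2}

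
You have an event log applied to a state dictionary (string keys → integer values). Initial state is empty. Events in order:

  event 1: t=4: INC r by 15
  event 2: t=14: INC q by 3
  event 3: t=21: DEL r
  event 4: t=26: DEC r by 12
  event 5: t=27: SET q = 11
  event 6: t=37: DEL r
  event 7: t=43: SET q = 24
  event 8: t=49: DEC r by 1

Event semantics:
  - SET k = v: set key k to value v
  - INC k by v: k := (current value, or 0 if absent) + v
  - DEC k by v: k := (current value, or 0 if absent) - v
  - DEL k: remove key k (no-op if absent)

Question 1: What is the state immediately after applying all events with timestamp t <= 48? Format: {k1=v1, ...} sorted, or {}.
Apply events with t <= 48 (7 events):
  after event 1 (t=4: INC r by 15): {r=15}
  after event 2 (t=14: INC q by 3): {q=3, r=15}
  after event 3 (t=21: DEL r): {q=3}
  after event 4 (t=26: DEC r by 12): {q=3, r=-12}
  after event 5 (t=27: SET q = 11): {q=11, r=-12}
  after event 6 (t=37: DEL r): {q=11}
  after event 7 (t=43: SET q = 24): {q=24}

Answer: {q=24}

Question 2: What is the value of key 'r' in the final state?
Answer: -1

Derivation:
Track key 'r' through all 8 events:
  event 1 (t=4: INC r by 15): r (absent) -> 15
  event 2 (t=14: INC q by 3): r unchanged
  event 3 (t=21: DEL r): r 15 -> (absent)
  event 4 (t=26: DEC r by 12): r (absent) -> -12
  event 5 (t=27: SET q = 11): r unchanged
  event 6 (t=37: DEL r): r -12 -> (absent)
  event 7 (t=43: SET q = 24): r unchanged
  event 8 (t=49: DEC r by 1): r (absent) -> -1
Final: r = -1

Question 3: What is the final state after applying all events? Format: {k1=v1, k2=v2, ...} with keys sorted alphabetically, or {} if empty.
  after event 1 (t=4: INC r by 15): {r=15}
  after event 2 (t=14: INC q by 3): {q=3, r=15}
  after event 3 (t=21: DEL r): {q=3}
  after event 4 (t=26: DEC r by 12): {q=3, r=-12}
  after event 5 (t=27: SET q = 11): {q=11, r=-12}
  after event 6 (t=37: DEL r): {q=11}
  after event 7 (t=43: SET q = 24): {q=24}
  after event 8 (t=49: DEC r by 1): {q=24, r=-1}

Answer: {q=24, r=-1}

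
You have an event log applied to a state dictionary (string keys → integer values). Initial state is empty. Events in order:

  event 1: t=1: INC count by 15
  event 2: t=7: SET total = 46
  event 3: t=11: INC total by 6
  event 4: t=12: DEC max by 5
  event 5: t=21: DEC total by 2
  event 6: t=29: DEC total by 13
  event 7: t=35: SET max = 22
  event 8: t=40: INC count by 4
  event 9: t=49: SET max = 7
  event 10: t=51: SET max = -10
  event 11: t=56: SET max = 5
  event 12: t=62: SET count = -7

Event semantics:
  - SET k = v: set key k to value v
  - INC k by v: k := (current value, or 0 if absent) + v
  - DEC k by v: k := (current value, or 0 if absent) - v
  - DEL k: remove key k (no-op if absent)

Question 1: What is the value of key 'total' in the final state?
Track key 'total' through all 12 events:
  event 1 (t=1: INC count by 15): total unchanged
  event 2 (t=7: SET total = 46): total (absent) -> 46
  event 3 (t=11: INC total by 6): total 46 -> 52
  event 4 (t=12: DEC max by 5): total unchanged
  event 5 (t=21: DEC total by 2): total 52 -> 50
  event 6 (t=29: DEC total by 13): total 50 -> 37
  event 7 (t=35: SET max = 22): total unchanged
  event 8 (t=40: INC count by 4): total unchanged
  event 9 (t=49: SET max = 7): total unchanged
  event 10 (t=51: SET max = -10): total unchanged
  event 11 (t=56: SET max = 5): total unchanged
  event 12 (t=62: SET count = -7): total unchanged
Final: total = 37

Answer: 37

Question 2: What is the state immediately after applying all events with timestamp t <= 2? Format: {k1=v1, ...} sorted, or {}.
Answer: {count=15}

Derivation:
Apply events with t <= 2 (1 events):
  after event 1 (t=1: INC count by 15): {count=15}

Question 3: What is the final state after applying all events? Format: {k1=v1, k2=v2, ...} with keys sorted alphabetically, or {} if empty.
  after event 1 (t=1: INC count by 15): {count=15}
  after event 2 (t=7: SET total = 46): {count=15, total=46}
  after event 3 (t=11: INC total by 6): {count=15, total=52}
  after event 4 (t=12: DEC max by 5): {count=15, max=-5, total=52}
  after event 5 (t=21: DEC total by 2): {count=15, max=-5, total=50}
  after event 6 (t=29: DEC total by 13): {count=15, max=-5, total=37}
  after event 7 (t=35: SET max = 22): {count=15, max=22, total=37}
  after event 8 (t=40: INC count by 4): {count=19, max=22, total=37}
  after event 9 (t=49: SET max = 7): {count=19, max=7, total=37}
  after event 10 (t=51: SET max = -10): {count=19, max=-10, total=37}
  after event 11 (t=56: SET max = 5): {count=19, max=5, total=37}
  after event 12 (t=62: SET count = -7): {count=-7, max=5, total=37}

Answer: {count=-7, max=5, total=37}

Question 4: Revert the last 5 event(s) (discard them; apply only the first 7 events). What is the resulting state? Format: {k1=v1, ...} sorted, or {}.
Answer: {count=15, max=22, total=37}

Derivation:
Keep first 7 events (discard last 5):
  after event 1 (t=1: INC count by 15): {count=15}
  after event 2 (t=7: SET total = 46): {count=15, total=46}
  after event 3 (t=11: INC total by 6): {count=15, total=52}
  after event 4 (t=12: DEC max by 5): {count=15, max=-5, total=52}
  after event 5 (t=21: DEC total by 2): {count=15, max=-5, total=50}
  after event 6 (t=29: DEC total by 13): {count=15, max=-5, total=37}
  after event 7 (t=35: SET max = 22): {count=15, max=22, total=37}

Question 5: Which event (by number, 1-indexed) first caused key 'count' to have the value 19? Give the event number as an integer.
Answer: 8

Derivation:
Looking for first event where count becomes 19:
  event 1: count = 15
  event 2: count = 15
  event 3: count = 15
  event 4: count = 15
  event 5: count = 15
  event 6: count = 15
  event 7: count = 15
  event 8: count 15 -> 19  <-- first match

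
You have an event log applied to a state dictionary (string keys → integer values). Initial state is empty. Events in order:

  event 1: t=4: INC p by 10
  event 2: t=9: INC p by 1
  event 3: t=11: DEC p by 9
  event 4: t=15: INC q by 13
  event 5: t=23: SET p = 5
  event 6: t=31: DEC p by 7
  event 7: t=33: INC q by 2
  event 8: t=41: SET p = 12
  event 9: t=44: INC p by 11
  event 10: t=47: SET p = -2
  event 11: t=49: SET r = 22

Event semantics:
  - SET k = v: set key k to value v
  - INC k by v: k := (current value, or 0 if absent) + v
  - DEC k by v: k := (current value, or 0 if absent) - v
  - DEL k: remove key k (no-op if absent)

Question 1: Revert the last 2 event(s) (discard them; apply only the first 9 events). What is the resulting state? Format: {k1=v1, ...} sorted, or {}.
Keep first 9 events (discard last 2):
  after event 1 (t=4: INC p by 10): {p=10}
  after event 2 (t=9: INC p by 1): {p=11}
  after event 3 (t=11: DEC p by 9): {p=2}
  after event 4 (t=15: INC q by 13): {p=2, q=13}
  after event 5 (t=23: SET p = 5): {p=5, q=13}
  after event 6 (t=31: DEC p by 7): {p=-2, q=13}
  after event 7 (t=33: INC q by 2): {p=-2, q=15}
  after event 8 (t=41: SET p = 12): {p=12, q=15}
  after event 9 (t=44: INC p by 11): {p=23, q=15}

Answer: {p=23, q=15}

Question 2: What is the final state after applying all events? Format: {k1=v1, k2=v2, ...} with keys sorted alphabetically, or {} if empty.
  after event 1 (t=4: INC p by 10): {p=10}
  after event 2 (t=9: INC p by 1): {p=11}
  after event 3 (t=11: DEC p by 9): {p=2}
  after event 4 (t=15: INC q by 13): {p=2, q=13}
  after event 5 (t=23: SET p = 5): {p=5, q=13}
  after event 6 (t=31: DEC p by 7): {p=-2, q=13}
  after event 7 (t=33: INC q by 2): {p=-2, q=15}
  after event 8 (t=41: SET p = 12): {p=12, q=15}
  after event 9 (t=44: INC p by 11): {p=23, q=15}
  after event 10 (t=47: SET p = -2): {p=-2, q=15}
  after event 11 (t=49: SET r = 22): {p=-2, q=15, r=22}

Answer: {p=-2, q=15, r=22}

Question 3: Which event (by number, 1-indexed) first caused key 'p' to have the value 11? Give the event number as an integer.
Answer: 2

Derivation:
Looking for first event where p becomes 11:
  event 1: p = 10
  event 2: p 10 -> 11  <-- first match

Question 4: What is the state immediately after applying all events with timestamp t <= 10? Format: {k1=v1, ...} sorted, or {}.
Apply events with t <= 10 (2 events):
  after event 1 (t=4: INC p by 10): {p=10}
  after event 2 (t=9: INC p by 1): {p=11}

Answer: {p=11}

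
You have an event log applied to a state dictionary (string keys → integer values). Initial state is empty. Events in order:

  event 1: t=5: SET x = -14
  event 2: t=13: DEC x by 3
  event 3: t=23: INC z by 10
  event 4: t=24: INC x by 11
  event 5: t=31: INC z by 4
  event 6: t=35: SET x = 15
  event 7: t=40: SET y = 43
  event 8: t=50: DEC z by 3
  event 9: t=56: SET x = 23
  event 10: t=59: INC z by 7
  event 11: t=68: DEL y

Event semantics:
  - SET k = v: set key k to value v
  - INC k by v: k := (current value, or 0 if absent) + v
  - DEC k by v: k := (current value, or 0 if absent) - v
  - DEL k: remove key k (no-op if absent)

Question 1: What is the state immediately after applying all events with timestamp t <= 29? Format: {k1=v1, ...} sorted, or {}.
Apply events with t <= 29 (4 events):
  after event 1 (t=5: SET x = -14): {x=-14}
  after event 2 (t=13: DEC x by 3): {x=-17}
  after event 3 (t=23: INC z by 10): {x=-17, z=10}
  after event 4 (t=24: INC x by 11): {x=-6, z=10}

Answer: {x=-6, z=10}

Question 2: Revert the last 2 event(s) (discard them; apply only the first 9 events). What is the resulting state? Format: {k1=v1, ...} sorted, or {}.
Answer: {x=23, y=43, z=11}

Derivation:
Keep first 9 events (discard last 2):
  after event 1 (t=5: SET x = -14): {x=-14}
  after event 2 (t=13: DEC x by 3): {x=-17}
  after event 3 (t=23: INC z by 10): {x=-17, z=10}
  after event 4 (t=24: INC x by 11): {x=-6, z=10}
  after event 5 (t=31: INC z by 4): {x=-6, z=14}
  after event 6 (t=35: SET x = 15): {x=15, z=14}
  after event 7 (t=40: SET y = 43): {x=15, y=43, z=14}
  after event 8 (t=50: DEC z by 3): {x=15, y=43, z=11}
  after event 9 (t=56: SET x = 23): {x=23, y=43, z=11}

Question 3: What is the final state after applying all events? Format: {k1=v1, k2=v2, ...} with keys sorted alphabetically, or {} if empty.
Answer: {x=23, z=18}

Derivation:
  after event 1 (t=5: SET x = -14): {x=-14}
  after event 2 (t=13: DEC x by 3): {x=-17}
  after event 3 (t=23: INC z by 10): {x=-17, z=10}
  after event 4 (t=24: INC x by 11): {x=-6, z=10}
  after event 5 (t=31: INC z by 4): {x=-6, z=14}
  after event 6 (t=35: SET x = 15): {x=15, z=14}
  after event 7 (t=40: SET y = 43): {x=15, y=43, z=14}
  after event 8 (t=50: DEC z by 3): {x=15, y=43, z=11}
  after event 9 (t=56: SET x = 23): {x=23, y=43, z=11}
  after event 10 (t=59: INC z by 7): {x=23, y=43, z=18}
  after event 11 (t=68: DEL y): {x=23, z=18}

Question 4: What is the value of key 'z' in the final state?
Track key 'z' through all 11 events:
  event 1 (t=5: SET x = -14): z unchanged
  event 2 (t=13: DEC x by 3): z unchanged
  event 3 (t=23: INC z by 10): z (absent) -> 10
  event 4 (t=24: INC x by 11): z unchanged
  event 5 (t=31: INC z by 4): z 10 -> 14
  event 6 (t=35: SET x = 15): z unchanged
  event 7 (t=40: SET y = 43): z unchanged
  event 8 (t=50: DEC z by 3): z 14 -> 11
  event 9 (t=56: SET x = 23): z unchanged
  event 10 (t=59: INC z by 7): z 11 -> 18
  event 11 (t=68: DEL y): z unchanged
Final: z = 18

Answer: 18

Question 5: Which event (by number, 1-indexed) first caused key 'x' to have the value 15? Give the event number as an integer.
Looking for first event where x becomes 15:
  event 1: x = -14
  event 2: x = -17
  event 3: x = -17
  event 4: x = -6
  event 5: x = -6
  event 6: x -6 -> 15  <-- first match

Answer: 6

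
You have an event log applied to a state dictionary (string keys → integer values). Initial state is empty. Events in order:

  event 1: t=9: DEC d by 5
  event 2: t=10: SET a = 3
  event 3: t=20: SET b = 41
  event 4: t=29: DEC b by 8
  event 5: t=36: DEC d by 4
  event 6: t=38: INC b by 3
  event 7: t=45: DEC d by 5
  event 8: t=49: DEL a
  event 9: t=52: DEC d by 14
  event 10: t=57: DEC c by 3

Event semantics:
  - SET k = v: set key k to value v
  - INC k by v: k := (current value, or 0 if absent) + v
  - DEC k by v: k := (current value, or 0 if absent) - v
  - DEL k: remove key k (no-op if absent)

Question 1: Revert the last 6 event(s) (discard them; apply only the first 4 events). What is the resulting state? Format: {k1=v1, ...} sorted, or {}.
Keep first 4 events (discard last 6):
  after event 1 (t=9: DEC d by 5): {d=-5}
  after event 2 (t=10: SET a = 3): {a=3, d=-5}
  after event 3 (t=20: SET b = 41): {a=3, b=41, d=-5}
  after event 4 (t=29: DEC b by 8): {a=3, b=33, d=-5}

Answer: {a=3, b=33, d=-5}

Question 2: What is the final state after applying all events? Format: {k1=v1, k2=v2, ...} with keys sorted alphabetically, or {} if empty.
  after event 1 (t=9: DEC d by 5): {d=-5}
  after event 2 (t=10: SET a = 3): {a=3, d=-5}
  after event 3 (t=20: SET b = 41): {a=3, b=41, d=-5}
  after event 4 (t=29: DEC b by 8): {a=3, b=33, d=-5}
  after event 5 (t=36: DEC d by 4): {a=3, b=33, d=-9}
  after event 6 (t=38: INC b by 3): {a=3, b=36, d=-9}
  after event 7 (t=45: DEC d by 5): {a=3, b=36, d=-14}
  after event 8 (t=49: DEL a): {b=36, d=-14}
  after event 9 (t=52: DEC d by 14): {b=36, d=-28}
  after event 10 (t=57: DEC c by 3): {b=36, c=-3, d=-28}

Answer: {b=36, c=-3, d=-28}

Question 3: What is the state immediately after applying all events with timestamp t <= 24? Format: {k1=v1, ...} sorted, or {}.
Answer: {a=3, b=41, d=-5}

Derivation:
Apply events with t <= 24 (3 events):
  after event 1 (t=9: DEC d by 5): {d=-5}
  after event 2 (t=10: SET a = 3): {a=3, d=-5}
  after event 3 (t=20: SET b = 41): {a=3, b=41, d=-5}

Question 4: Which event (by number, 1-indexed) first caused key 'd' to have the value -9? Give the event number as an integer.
Looking for first event where d becomes -9:
  event 1: d = -5
  event 2: d = -5
  event 3: d = -5
  event 4: d = -5
  event 5: d -5 -> -9  <-- first match

Answer: 5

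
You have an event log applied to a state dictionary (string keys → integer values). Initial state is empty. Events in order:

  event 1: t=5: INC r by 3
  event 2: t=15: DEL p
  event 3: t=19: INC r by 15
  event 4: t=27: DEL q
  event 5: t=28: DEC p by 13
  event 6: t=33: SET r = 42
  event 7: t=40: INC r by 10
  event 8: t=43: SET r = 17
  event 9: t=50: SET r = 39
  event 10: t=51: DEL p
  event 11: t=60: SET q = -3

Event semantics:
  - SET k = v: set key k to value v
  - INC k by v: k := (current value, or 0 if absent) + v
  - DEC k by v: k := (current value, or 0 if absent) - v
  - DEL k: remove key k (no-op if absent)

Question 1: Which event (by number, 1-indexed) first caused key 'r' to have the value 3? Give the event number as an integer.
Looking for first event where r becomes 3:
  event 1: r (absent) -> 3  <-- first match

Answer: 1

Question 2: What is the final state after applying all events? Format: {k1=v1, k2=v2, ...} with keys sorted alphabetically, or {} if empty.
  after event 1 (t=5: INC r by 3): {r=3}
  after event 2 (t=15: DEL p): {r=3}
  after event 3 (t=19: INC r by 15): {r=18}
  after event 4 (t=27: DEL q): {r=18}
  after event 5 (t=28: DEC p by 13): {p=-13, r=18}
  after event 6 (t=33: SET r = 42): {p=-13, r=42}
  after event 7 (t=40: INC r by 10): {p=-13, r=52}
  after event 8 (t=43: SET r = 17): {p=-13, r=17}
  after event 9 (t=50: SET r = 39): {p=-13, r=39}
  after event 10 (t=51: DEL p): {r=39}
  after event 11 (t=60: SET q = -3): {q=-3, r=39}

Answer: {q=-3, r=39}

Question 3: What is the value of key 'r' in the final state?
Track key 'r' through all 11 events:
  event 1 (t=5: INC r by 3): r (absent) -> 3
  event 2 (t=15: DEL p): r unchanged
  event 3 (t=19: INC r by 15): r 3 -> 18
  event 4 (t=27: DEL q): r unchanged
  event 5 (t=28: DEC p by 13): r unchanged
  event 6 (t=33: SET r = 42): r 18 -> 42
  event 7 (t=40: INC r by 10): r 42 -> 52
  event 8 (t=43: SET r = 17): r 52 -> 17
  event 9 (t=50: SET r = 39): r 17 -> 39
  event 10 (t=51: DEL p): r unchanged
  event 11 (t=60: SET q = -3): r unchanged
Final: r = 39

Answer: 39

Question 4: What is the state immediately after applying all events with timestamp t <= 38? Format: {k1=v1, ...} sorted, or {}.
Answer: {p=-13, r=42}

Derivation:
Apply events with t <= 38 (6 events):
  after event 1 (t=5: INC r by 3): {r=3}
  after event 2 (t=15: DEL p): {r=3}
  after event 3 (t=19: INC r by 15): {r=18}
  after event 4 (t=27: DEL q): {r=18}
  after event 5 (t=28: DEC p by 13): {p=-13, r=18}
  after event 6 (t=33: SET r = 42): {p=-13, r=42}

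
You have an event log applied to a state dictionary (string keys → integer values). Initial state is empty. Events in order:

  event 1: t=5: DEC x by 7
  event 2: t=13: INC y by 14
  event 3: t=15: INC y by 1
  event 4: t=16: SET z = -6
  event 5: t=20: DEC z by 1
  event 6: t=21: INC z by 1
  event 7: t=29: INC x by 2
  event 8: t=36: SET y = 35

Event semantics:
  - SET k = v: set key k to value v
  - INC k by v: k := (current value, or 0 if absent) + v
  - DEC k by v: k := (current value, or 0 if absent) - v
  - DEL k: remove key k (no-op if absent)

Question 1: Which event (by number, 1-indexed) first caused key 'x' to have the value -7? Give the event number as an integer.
Looking for first event where x becomes -7:
  event 1: x (absent) -> -7  <-- first match

Answer: 1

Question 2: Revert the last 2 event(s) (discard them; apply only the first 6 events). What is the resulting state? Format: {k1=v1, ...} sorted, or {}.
Answer: {x=-7, y=15, z=-6}

Derivation:
Keep first 6 events (discard last 2):
  after event 1 (t=5: DEC x by 7): {x=-7}
  after event 2 (t=13: INC y by 14): {x=-7, y=14}
  after event 3 (t=15: INC y by 1): {x=-7, y=15}
  after event 4 (t=16: SET z = -6): {x=-7, y=15, z=-6}
  after event 5 (t=20: DEC z by 1): {x=-7, y=15, z=-7}
  after event 6 (t=21: INC z by 1): {x=-7, y=15, z=-6}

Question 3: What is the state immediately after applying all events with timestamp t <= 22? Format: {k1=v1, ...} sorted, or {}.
Answer: {x=-7, y=15, z=-6}

Derivation:
Apply events with t <= 22 (6 events):
  after event 1 (t=5: DEC x by 7): {x=-7}
  after event 2 (t=13: INC y by 14): {x=-7, y=14}
  after event 3 (t=15: INC y by 1): {x=-7, y=15}
  after event 4 (t=16: SET z = -6): {x=-7, y=15, z=-6}
  after event 5 (t=20: DEC z by 1): {x=-7, y=15, z=-7}
  after event 6 (t=21: INC z by 1): {x=-7, y=15, z=-6}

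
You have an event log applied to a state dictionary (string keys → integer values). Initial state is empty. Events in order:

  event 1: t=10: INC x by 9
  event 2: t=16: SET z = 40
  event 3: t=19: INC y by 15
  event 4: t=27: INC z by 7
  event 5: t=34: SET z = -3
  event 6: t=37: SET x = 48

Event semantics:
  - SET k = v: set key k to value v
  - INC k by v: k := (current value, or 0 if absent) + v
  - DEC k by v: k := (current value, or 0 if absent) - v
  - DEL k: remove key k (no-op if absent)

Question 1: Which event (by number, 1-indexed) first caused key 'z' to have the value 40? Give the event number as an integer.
Answer: 2

Derivation:
Looking for first event where z becomes 40:
  event 2: z (absent) -> 40  <-- first match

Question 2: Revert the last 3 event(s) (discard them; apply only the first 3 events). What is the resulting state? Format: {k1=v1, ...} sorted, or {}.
Answer: {x=9, y=15, z=40}

Derivation:
Keep first 3 events (discard last 3):
  after event 1 (t=10: INC x by 9): {x=9}
  after event 2 (t=16: SET z = 40): {x=9, z=40}
  after event 3 (t=19: INC y by 15): {x=9, y=15, z=40}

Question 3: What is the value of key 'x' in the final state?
Track key 'x' through all 6 events:
  event 1 (t=10: INC x by 9): x (absent) -> 9
  event 2 (t=16: SET z = 40): x unchanged
  event 3 (t=19: INC y by 15): x unchanged
  event 4 (t=27: INC z by 7): x unchanged
  event 5 (t=34: SET z = -3): x unchanged
  event 6 (t=37: SET x = 48): x 9 -> 48
Final: x = 48

Answer: 48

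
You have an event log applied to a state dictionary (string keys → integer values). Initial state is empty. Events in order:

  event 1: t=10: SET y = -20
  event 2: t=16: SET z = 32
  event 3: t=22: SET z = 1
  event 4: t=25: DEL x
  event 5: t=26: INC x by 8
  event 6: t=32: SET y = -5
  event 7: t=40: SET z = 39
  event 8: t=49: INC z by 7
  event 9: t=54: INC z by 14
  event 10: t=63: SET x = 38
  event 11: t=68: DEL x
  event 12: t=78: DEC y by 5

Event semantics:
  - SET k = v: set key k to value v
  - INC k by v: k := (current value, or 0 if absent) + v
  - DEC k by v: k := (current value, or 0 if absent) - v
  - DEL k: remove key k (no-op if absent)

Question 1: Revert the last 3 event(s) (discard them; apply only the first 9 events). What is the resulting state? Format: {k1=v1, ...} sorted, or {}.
Answer: {x=8, y=-5, z=60}

Derivation:
Keep first 9 events (discard last 3):
  after event 1 (t=10: SET y = -20): {y=-20}
  after event 2 (t=16: SET z = 32): {y=-20, z=32}
  after event 3 (t=22: SET z = 1): {y=-20, z=1}
  after event 4 (t=25: DEL x): {y=-20, z=1}
  after event 5 (t=26: INC x by 8): {x=8, y=-20, z=1}
  after event 6 (t=32: SET y = -5): {x=8, y=-5, z=1}
  after event 7 (t=40: SET z = 39): {x=8, y=-5, z=39}
  after event 8 (t=49: INC z by 7): {x=8, y=-5, z=46}
  after event 9 (t=54: INC z by 14): {x=8, y=-5, z=60}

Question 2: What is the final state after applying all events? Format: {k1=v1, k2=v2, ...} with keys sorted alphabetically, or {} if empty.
  after event 1 (t=10: SET y = -20): {y=-20}
  after event 2 (t=16: SET z = 32): {y=-20, z=32}
  after event 3 (t=22: SET z = 1): {y=-20, z=1}
  after event 4 (t=25: DEL x): {y=-20, z=1}
  after event 5 (t=26: INC x by 8): {x=8, y=-20, z=1}
  after event 6 (t=32: SET y = -5): {x=8, y=-5, z=1}
  after event 7 (t=40: SET z = 39): {x=8, y=-5, z=39}
  after event 8 (t=49: INC z by 7): {x=8, y=-5, z=46}
  after event 9 (t=54: INC z by 14): {x=8, y=-5, z=60}
  after event 10 (t=63: SET x = 38): {x=38, y=-5, z=60}
  after event 11 (t=68: DEL x): {y=-5, z=60}
  after event 12 (t=78: DEC y by 5): {y=-10, z=60}

Answer: {y=-10, z=60}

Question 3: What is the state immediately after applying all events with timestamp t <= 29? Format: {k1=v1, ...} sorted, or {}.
Apply events with t <= 29 (5 events):
  after event 1 (t=10: SET y = -20): {y=-20}
  after event 2 (t=16: SET z = 32): {y=-20, z=32}
  after event 3 (t=22: SET z = 1): {y=-20, z=1}
  after event 4 (t=25: DEL x): {y=-20, z=1}
  after event 5 (t=26: INC x by 8): {x=8, y=-20, z=1}

Answer: {x=8, y=-20, z=1}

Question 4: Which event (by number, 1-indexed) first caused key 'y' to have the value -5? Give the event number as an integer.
Looking for first event where y becomes -5:
  event 1: y = -20
  event 2: y = -20
  event 3: y = -20
  event 4: y = -20
  event 5: y = -20
  event 6: y -20 -> -5  <-- first match

Answer: 6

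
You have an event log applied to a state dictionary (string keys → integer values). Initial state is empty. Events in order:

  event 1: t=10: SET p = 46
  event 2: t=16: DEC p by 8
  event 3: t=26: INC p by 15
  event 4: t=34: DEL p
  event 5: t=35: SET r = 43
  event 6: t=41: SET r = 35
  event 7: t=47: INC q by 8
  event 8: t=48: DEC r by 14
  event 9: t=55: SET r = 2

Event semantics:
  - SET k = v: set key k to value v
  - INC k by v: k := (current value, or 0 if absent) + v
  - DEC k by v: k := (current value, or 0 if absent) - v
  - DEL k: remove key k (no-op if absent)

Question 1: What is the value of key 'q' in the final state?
Answer: 8

Derivation:
Track key 'q' through all 9 events:
  event 1 (t=10: SET p = 46): q unchanged
  event 2 (t=16: DEC p by 8): q unchanged
  event 3 (t=26: INC p by 15): q unchanged
  event 4 (t=34: DEL p): q unchanged
  event 5 (t=35: SET r = 43): q unchanged
  event 6 (t=41: SET r = 35): q unchanged
  event 7 (t=47: INC q by 8): q (absent) -> 8
  event 8 (t=48: DEC r by 14): q unchanged
  event 9 (t=55: SET r = 2): q unchanged
Final: q = 8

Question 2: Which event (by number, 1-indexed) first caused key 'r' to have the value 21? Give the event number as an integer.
Answer: 8

Derivation:
Looking for first event where r becomes 21:
  event 5: r = 43
  event 6: r = 35
  event 7: r = 35
  event 8: r 35 -> 21  <-- first match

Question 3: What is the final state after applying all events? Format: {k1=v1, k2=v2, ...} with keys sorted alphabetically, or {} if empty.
  after event 1 (t=10: SET p = 46): {p=46}
  after event 2 (t=16: DEC p by 8): {p=38}
  after event 3 (t=26: INC p by 15): {p=53}
  after event 4 (t=34: DEL p): {}
  after event 5 (t=35: SET r = 43): {r=43}
  after event 6 (t=41: SET r = 35): {r=35}
  after event 7 (t=47: INC q by 8): {q=8, r=35}
  after event 8 (t=48: DEC r by 14): {q=8, r=21}
  after event 9 (t=55: SET r = 2): {q=8, r=2}

Answer: {q=8, r=2}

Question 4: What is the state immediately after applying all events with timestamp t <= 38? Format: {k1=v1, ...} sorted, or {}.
Apply events with t <= 38 (5 events):
  after event 1 (t=10: SET p = 46): {p=46}
  after event 2 (t=16: DEC p by 8): {p=38}
  after event 3 (t=26: INC p by 15): {p=53}
  after event 4 (t=34: DEL p): {}
  after event 5 (t=35: SET r = 43): {r=43}

Answer: {r=43}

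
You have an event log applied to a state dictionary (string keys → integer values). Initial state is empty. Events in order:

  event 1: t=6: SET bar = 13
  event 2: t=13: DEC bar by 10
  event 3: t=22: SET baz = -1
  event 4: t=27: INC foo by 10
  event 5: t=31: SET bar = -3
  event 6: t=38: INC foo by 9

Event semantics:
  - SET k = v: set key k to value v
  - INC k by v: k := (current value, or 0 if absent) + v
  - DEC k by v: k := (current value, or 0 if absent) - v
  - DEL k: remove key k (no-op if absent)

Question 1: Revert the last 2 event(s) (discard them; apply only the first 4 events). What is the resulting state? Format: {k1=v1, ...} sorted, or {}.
Answer: {bar=3, baz=-1, foo=10}

Derivation:
Keep first 4 events (discard last 2):
  after event 1 (t=6: SET bar = 13): {bar=13}
  after event 2 (t=13: DEC bar by 10): {bar=3}
  after event 3 (t=22: SET baz = -1): {bar=3, baz=-1}
  after event 4 (t=27: INC foo by 10): {bar=3, baz=-1, foo=10}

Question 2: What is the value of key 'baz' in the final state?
Track key 'baz' through all 6 events:
  event 1 (t=6: SET bar = 13): baz unchanged
  event 2 (t=13: DEC bar by 10): baz unchanged
  event 3 (t=22: SET baz = -1): baz (absent) -> -1
  event 4 (t=27: INC foo by 10): baz unchanged
  event 5 (t=31: SET bar = -3): baz unchanged
  event 6 (t=38: INC foo by 9): baz unchanged
Final: baz = -1

Answer: -1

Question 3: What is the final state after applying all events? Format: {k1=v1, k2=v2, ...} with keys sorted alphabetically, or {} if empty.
Answer: {bar=-3, baz=-1, foo=19}

Derivation:
  after event 1 (t=6: SET bar = 13): {bar=13}
  after event 2 (t=13: DEC bar by 10): {bar=3}
  after event 3 (t=22: SET baz = -1): {bar=3, baz=-1}
  after event 4 (t=27: INC foo by 10): {bar=3, baz=-1, foo=10}
  after event 5 (t=31: SET bar = -3): {bar=-3, baz=-1, foo=10}
  after event 6 (t=38: INC foo by 9): {bar=-3, baz=-1, foo=19}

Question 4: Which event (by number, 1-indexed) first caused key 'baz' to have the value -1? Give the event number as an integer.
Answer: 3

Derivation:
Looking for first event where baz becomes -1:
  event 3: baz (absent) -> -1  <-- first match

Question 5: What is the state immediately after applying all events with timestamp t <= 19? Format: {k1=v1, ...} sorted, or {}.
Apply events with t <= 19 (2 events):
  after event 1 (t=6: SET bar = 13): {bar=13}
  after event 2 (t=13: DEC bar by 10): {bar=3}

Answer: {bar=3}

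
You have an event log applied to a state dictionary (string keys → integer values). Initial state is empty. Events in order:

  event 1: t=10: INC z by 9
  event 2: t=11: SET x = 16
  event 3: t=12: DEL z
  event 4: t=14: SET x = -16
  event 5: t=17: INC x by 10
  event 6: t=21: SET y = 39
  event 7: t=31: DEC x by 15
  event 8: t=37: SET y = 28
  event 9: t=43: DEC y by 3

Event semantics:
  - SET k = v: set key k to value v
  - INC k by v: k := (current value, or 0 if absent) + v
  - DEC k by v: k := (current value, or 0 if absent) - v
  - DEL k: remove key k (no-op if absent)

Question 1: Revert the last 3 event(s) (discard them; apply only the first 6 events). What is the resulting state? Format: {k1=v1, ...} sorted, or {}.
Answer: {x=-6, y=39}

Derivation:
Keep first 6 events (discard last 3):
  after event 1 (t=10: INC z by 9): {z=9}
  after event 2 (t=11: SET x = 16): {x=16, z=9}
  after event 3 (t=12: DEL z): {x=16}
  after event 4 (t=14: SET x = -16): {x=-16}
  after event 5 (t=17: INC x by 10): {x=-6}
  after event 6 (t=21: SET y = 39): {x=-6, y=39}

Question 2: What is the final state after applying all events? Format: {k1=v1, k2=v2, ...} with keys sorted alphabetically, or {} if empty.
Answer: {x=-21, y=25}

Derivation:
  after event 1 (t=10: INC z by 9): {z=9}
  after event 2 (t=11: SET x = 16): {x=16, z=9}
  after event 3 (t=12: DEL z): {x=16}
  after event 4 (t=14: SET x = -16): {x=-16}
  after event 5 (t=17: INC x by 10): {x=-6}
  after event 6 (t=21: SET y = 39): {x=-6, y=39}
  after event 7 (t=31: DEC x by 15): {x=-21, y=39}
  after event 8 (t=37: SET y = 28): {x=-21, y=28}
  after event 9 (t=43: DEC y by 3): {x=-21, y=25}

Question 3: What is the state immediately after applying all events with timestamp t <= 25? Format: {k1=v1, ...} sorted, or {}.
Answer: {x=-6, y=39}

Derivation:
Apply events with t <= 25 (6 events):
  after event 1 (t=10: INC z by 9): {z=9}
  after event 2 (t=11: SET x = 16): {x=16, z=9}
  after event 3 (t=12: DEL z): {x=16}
  after event 4 (t=14: SET x = -16): {x=-16}
  after event 5 (t=17: INC x by 10): {x=-6}
  after event 6 (t=21: SET y = 39): {x=-6, y=39}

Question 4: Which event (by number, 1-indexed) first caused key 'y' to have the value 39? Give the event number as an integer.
Answer: 6

Derivation:
Looking for first event where y becomes 39:
  event 6: y (absent) -> 39  <-- first match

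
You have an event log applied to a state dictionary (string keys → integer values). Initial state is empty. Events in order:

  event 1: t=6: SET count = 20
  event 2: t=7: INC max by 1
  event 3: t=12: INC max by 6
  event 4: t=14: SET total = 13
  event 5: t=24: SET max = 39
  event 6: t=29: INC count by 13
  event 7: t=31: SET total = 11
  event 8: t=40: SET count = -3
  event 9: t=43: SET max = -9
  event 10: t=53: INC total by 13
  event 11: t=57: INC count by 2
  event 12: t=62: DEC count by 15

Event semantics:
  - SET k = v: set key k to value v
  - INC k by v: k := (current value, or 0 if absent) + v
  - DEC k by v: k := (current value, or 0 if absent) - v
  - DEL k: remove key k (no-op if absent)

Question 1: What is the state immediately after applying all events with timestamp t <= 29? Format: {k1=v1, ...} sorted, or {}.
Apply events with t <= 29 (6 events):
  after event 1 (t=6: SET count = 20): {count=20}
  after event 2 (t=7: INC max by 1): {count=20, max=1}
  after event 3 (t=12: INC max by 6): {count=20, max=7}
  after event 4 (t=14: SET total = 13): {count=20, max=7, total=13}
  after event 5 (t=24: SET max = 39): {count=20, max=39, total=13}
  after event 6 (t=29: INC count by 13): {count=33, max=39, total=13}

Answer: {count=33, max=39, total=13}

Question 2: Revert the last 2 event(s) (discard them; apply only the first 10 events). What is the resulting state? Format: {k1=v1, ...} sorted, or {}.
Answer: {count=-3, max=-9, total=24}

Derivation:
Keep first 10 events (discard last 2):
  after event 1 (t=6: SET count = 20): {count=20}
  after event 2 (t=7: INC max by 1): {count=20, max=1}
  after event 3 (t=12: INC max by 6): {count=20, max=7}
  after event 4 (t=14: SET total = 13): {count=20, max=7, total=13}
  after event 5 (t=24: SET max = 39): {count=20, max=39, total=13}
  after event 6 (t=29: INC count by 13): {count=33, max=39, total=13}
  after event 7 (t=31: SET total = 11): {count=33, max=39, total=11}
  after event 8 (t=40: SET count = -3): {count=-3, max=39, total=11}
  after event 9 (t=43: SET max = -9): {count=-3, max=-9, total=11}
  after event 10 (t=53: INC total by 13): {count=-3, max=-9, total=24}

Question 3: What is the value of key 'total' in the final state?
Answer: 24

Derivation:
Track key 'total' through all 12 events:
  event 1 (t=6: SET count = 20): total unchanged
  event 2 (t=7: INC max by 1): total unchanged
  event 3 (t=12: INC max by 6): total unchanged
  event 4 (t=14: SET total = 13): total (absent) -> 13
  event 5 (t=24: SET max = 39): total unchanged
  event 6 (t=29: INC count by 13): total unchanged
  event 7 (t=31: SET total = 11): total 13 -> 11
  event 8 (t=40: SET count = -3): total unchanged
  event 9 (t=43: SET max = -9): total unchanged
  event 10 (t=53: INC total by 13): total 11 -> 24
  event 11 (t=57: INC count by 2): total unchanged
  event 12 (t=62: DEC count by 15): total unchanged
Final: total = 24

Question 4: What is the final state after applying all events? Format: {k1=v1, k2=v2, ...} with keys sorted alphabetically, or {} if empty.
  after event 1 (t=6: SET count = 20): {count=20}
  after event 2 (t=7: INC max by 1): {count=20, max=1}
  after event 3 (t=12: INC max by 6): {count=20, max=7}
  after event 4 (t=14: SET total = 13): {count=20, max=7, total=13}
  after event 5 (t=24: SET max = 39): {count=20, max=39, total=13}
  after event 6 (t=29: INC count by 13): {count=33, max=39, total=13}
  after event 7 (t=31: SET total = 11): {count=33, max=39, total=11}
  after event 8 (t=40: SET count = -3): {count=-3, max=39, total=11}
  after event 9 (t=43: SET max = -9): {count=-3, max=-9, total=11}
  after event 10 (t=53: INC total by 13): {count=-3, max=-9, total=24}
  after event 11 (t=57: INC count by 2): {count=-1, max=-9, total=24}
  after event 12 (t=62: DEC count by 15): {count=-16, max=-9, total=24}

Answer: {count=-16, max=-9, total=24}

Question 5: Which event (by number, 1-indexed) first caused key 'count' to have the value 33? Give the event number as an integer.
Looking for first event where count becomes 33:
  event 1: count = 20
  event 2: count = 20
  event 3: count = 20
  event 4: count = 20
  event 5: count = 20
  event 6: count 20 -> 33  <-- first match

Answer: 6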